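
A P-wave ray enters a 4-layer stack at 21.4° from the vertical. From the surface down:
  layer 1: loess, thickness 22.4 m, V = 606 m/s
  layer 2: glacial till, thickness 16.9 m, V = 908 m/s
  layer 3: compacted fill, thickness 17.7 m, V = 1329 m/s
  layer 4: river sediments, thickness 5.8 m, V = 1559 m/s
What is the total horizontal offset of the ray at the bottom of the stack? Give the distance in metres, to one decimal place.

Apply Snell's law at each interface; in layer i the horizontal offset is hᵢ·tan θᵢ.
Layer 1: θ = 21.40°; offset = 22.4·tan 21.40° = 8.778 m.
Layer 2: sin θ = 908·sin 21.4°/606 = 0.5467, θ = 33.14°; offset = 16.9·tan 33.14° = 11.035 m.
Layer 3: sin θ = 1329·sin 21.4°/606 = 0.8002, θ = 53.15°; offset = 17.7·tan 53.15° = 23.616 m.
Layer 4: sin θ = 1559·sin 21.4°/606 = 0.9387, θ = 69.83°; offset = 5.8·tan 69.83° = 15.791 m.
Total horizontal offset = 59.220 m.

59.2 m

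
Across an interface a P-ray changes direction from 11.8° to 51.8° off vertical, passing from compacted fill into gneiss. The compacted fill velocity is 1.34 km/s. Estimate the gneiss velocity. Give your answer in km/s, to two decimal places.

Snell's law: sin 11.8°/V₁ = sin 51.8°/V₂.
V₂ = V₁·sin 51.8°/sin 11.8° = 1.34 × 3.8429 = 5.15 km/s.

5.15 km/s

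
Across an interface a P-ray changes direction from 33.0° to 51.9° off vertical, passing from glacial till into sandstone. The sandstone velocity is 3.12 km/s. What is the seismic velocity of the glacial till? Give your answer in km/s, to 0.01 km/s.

2.16 km/s

Snell's law: sin 33.0°/V₁ = sin 51.9°/V₂.
V₁ = V₂·sin 33.0°/sin 51.9° = 3.12 × 0.6921 = 2.16 km/s.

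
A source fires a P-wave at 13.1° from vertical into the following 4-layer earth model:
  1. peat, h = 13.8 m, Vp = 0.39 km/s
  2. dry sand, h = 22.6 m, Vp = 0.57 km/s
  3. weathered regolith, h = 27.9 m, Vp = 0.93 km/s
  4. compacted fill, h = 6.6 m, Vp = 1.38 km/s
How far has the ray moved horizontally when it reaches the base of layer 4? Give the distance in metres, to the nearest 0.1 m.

37.9 m

Apply Snell's law at each interface; in layer i the horizontal offset is hᵢ·tan θᵢ.
Layer 1: θ = 13.10°; offset = 13.8·tan 13.10° = 3.211 m.
Layer 2: sin θ = 0.57·sin 13.1°/0.39 = 0.3313, θ = 19.35°; offset = 22.6·tan 19.35° = 7.934 m.
Layer 3: sin θ = 0.93·sin 13.1°/0.39 = 0.5405, θ = 32.72°; offset = 27.9·tan 32.72° = 17.923 m.
Layer 4: sin θ = 1.38·sin 13.1°/0.39 = 0.8020, θ = 53.32°; offset = 6.6·tan 53.32° = 8.861 m.
Total horizontal offset = 37.930 m.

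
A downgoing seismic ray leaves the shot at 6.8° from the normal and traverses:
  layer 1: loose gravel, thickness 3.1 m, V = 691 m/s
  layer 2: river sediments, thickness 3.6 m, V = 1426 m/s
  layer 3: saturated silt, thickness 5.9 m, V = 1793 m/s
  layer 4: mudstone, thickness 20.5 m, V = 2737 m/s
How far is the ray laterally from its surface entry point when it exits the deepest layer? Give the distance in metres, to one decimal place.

Ray parameter p = sin 6.8° / 691 m/s = 1.7135e-04 s/m.
Layer 1: θ = 6.80°; offset = 3.1·tan 6.80° = 0.370 m.
Layer 2: sin θ = p·1426 = 0.2443 → θ = 14.14°; offset = 3.6·tan 14.14° = 0.907 m.
Layer 3: sin θ = p·1793 = 0.3072 → θ = 17.89°; offset = 5.9·tan 17.89° = 1.905 m.
Layer 4: sin θ = p·2737 = 0.4690 → θ = 27.97°; offset = 20.5·tan 27.97° = 10.886 m.
Total horizontal offset = 14.067 m.

14.1 m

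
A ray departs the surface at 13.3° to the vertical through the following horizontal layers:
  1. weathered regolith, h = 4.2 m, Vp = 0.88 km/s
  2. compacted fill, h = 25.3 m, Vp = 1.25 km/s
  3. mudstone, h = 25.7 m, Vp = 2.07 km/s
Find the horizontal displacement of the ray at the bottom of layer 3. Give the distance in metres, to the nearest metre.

Apply Snell's law at each interface; in layer i the horizontal offset is hᵢ·tan θᵢ.
Layer 1: θ = 13.30°; offset = 4.2·tan 13.30° = 0.993 m.
Layer 2: sin θ = 1.25·sin 13.3°/0.88 = 0.3268, θ = 19.07°; offset = 25.3·tan 19.07° = 8.748 m.
Layer 3: sin θ = 2.07·sin 13.3°/0.88 = 0.5411, θ = 32.76°; offset = 25.7·tan 32.76° = 16.538 m.
Summing the layer offsets gives 26.278 m.

26 m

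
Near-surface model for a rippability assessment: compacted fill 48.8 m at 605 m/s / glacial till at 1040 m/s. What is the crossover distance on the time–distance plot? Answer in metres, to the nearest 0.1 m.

x_cross = 2h·√((V₂+V₁)/(V₂−V₁)).
(V₂+V₁)/(V₂−V₁) = (1040+605)/(1040−605) = 3.7816; √ = 1.9446.
x_cross = 2·48.8·1.9446 = 189.80 m.

189.8 m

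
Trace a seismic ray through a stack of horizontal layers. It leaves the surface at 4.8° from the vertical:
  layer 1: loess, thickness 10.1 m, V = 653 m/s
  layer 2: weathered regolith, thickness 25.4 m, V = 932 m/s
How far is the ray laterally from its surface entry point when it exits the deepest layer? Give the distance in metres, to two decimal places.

Apply Snell's law at each interface; in layer i the horizontal offset is hᵢ·tan θᵢ.
Layer 1: θ = 4.80°; offset = 10.1·tan 4.80° = 0.8481 m.
Layer 2: sin θ = 932·sin 4.8°/653 = 0.1194, θ = 6.86°; offset = 25.4·tan 6.86° = 3.0554 m.
Total horizontal offset = 3.9035 m.

3.90 m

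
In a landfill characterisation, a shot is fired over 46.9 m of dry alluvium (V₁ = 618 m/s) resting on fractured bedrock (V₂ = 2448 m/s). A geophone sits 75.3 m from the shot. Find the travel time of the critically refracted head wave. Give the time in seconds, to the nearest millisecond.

θ_c = arcsin(V₁/V₂) = arcsin(618/2448) = 14.62°, cos θ_c = 0.9676.
Intercept time tᵢ = 2h cos θ_c / V₁ = 2·46.9·0.9676/618 = 0.14686 s.
t = x/V₂ + tᵢ = 75.3/2448 + 0.14686 = 0.17762 s.

0.178 s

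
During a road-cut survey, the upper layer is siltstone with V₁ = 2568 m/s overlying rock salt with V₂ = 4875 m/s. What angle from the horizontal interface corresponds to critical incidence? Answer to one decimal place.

58.2°

Critical incidence: sin θ_c = V₁/V₂ = 2568/4875 = 0.5268.
θ_c = arcsin 0.5268 = 31.79°.
Measured from the interface: 90° − 31.79° = 58.21°.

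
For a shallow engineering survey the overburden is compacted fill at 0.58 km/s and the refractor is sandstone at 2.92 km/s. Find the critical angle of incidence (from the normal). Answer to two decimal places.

11.46°

Critical incidence: sin θ_c = V₁/V₂ = 0.58/2.92 = 0.1986.
θ_c = arcsin 0.1986 = 11.46°.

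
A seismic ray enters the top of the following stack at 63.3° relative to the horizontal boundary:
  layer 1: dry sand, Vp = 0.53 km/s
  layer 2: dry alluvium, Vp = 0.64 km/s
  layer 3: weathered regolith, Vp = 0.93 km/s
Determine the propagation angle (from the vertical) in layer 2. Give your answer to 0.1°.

From the normal: θ₁ = 90° − 63.3° = 26.7°.
Ray parameter p = sin 26.7° / 0.53 = 8.4777e-01 s/km.
sin θ_2 = p·V_2 = 8.4777e-01 × 0.64 = 0.5426.
θ_2 = arcsin 0.5426 = 32.86°.

32.9°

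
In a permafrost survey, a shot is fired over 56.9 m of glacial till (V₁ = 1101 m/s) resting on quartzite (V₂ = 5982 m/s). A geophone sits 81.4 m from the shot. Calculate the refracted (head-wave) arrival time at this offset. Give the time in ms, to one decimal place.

θ_c = arcsin(V₁/V₂) = arcsin(1101/5982) = 10.61°, cos θ_c = 0.9829.
Intercept time tᵢ = 2h cos θ_c / V₁ = 2·56.9·0.9829/1101 = 0.10159 s.
t = x/V₂ + tᵢ = 81.4/5982 + 0.10159 = 0.11520 s.

115.2 ms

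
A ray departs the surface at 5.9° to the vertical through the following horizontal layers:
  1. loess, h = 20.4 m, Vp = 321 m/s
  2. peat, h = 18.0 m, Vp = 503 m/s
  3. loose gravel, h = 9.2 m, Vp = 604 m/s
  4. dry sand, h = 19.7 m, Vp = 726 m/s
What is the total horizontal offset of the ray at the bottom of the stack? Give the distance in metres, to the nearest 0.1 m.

Apply Snell's law at each interface; in layer i the horizontal offset is hᵢ·tan θᵢ.
Layer 1: θ = 5.90°; offset = 20.4·tan 5.90° = 2.108 m.
Layer 2: sin θ = 503·sin 5.9°/321 = 0.1611, θ = 9.27°; offset = 18.0·tan 9.27° = 2.938 m.
Layer 3: sin θ = 604·sin 5.9°/321 = 0.1934, θ = 11.15°; offset = 9.2·tan 11.15° = 1.814 m.
Layer 4: sin θ = 726·sin 5.9°/321 = 0.2325, θ = 13.44°; offset = 19.7·tan 13.44° = 4.709 m.
Total horizontal offset = 11.568 m.

11.6 m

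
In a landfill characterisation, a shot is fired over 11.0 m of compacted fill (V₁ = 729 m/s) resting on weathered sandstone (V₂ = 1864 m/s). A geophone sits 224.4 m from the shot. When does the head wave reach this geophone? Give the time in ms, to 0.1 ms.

θ_c = arcsin(V₁/V₂) = arcsin(729/1864) = 23.02°, cos θ_c = 0.9204.
Intercept time tᵢ = 2h cos θ_c / V₁ = 2·11.0·0.9204/729 = 0.02777 s.
t = x/V₂ + tᵢ = 224.4/1864 + 0.02777 = 0.14816 s.

148.2 ms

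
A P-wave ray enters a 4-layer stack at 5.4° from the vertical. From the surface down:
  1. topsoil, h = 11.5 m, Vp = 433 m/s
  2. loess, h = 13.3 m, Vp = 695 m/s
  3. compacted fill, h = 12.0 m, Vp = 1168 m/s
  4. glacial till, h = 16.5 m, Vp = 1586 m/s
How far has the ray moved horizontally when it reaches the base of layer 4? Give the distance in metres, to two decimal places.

12.33 m

Apply Snell's law at each interface; in layer i the horizontal offset is hᵢ·tan θᵢ.
Layer 1: θ = 5.40°; offset = 11.5·tan 5.40° = 1.0871 m.
Layer 2: sin θ = 695·sin 5.4°/433 = 0.1511, θ = 8.69°; offset = 13.3·tan 8.69° = 2.0323 m.
Layer 3: sin θ = 1168·sin 5.4°/433 = 0.2539, θ = 14.71°; offset = 12.0·tan 14.71° = 3.1494 m.
Layer 4: sin θ = 1586·sin 5.4°/433 = 0.3447, θ = 20.16°; offset = 16.5·tan 20.16° = 6.0589 m.
Total horizontal offset = 12.3277 m.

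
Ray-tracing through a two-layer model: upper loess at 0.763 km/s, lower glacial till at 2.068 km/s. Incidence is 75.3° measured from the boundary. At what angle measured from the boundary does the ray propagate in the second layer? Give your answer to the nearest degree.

Convert to the normal: θ₁ = 90° − 75.3° = 14.7°.
Snell's law: sin θ₂ = (V₂/V₁)·sin θ₁ = (2.068/0.763)·sin 14.7° = 0.6878.
θ₂ = arcsin 0.6878 = 43.45° from the normal.
From the interface: 90° − 43.45° = 46.55°.

47°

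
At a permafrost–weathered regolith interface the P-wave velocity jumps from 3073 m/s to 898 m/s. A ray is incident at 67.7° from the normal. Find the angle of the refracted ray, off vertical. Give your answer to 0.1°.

15.7°

sin θ₁/V₁ = sin θ₂/V₂ ⇒ sin θ₂ = 898·sin 67.7°/3073 = 898·0.9252/3073 = 0.2704.
θ₂ = sin⁻¹(0.2704) = 15.69° (from vertical).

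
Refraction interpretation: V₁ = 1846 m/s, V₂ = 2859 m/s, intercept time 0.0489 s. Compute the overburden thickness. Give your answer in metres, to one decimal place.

59.1 m

θ_c = arcsin(1846/2859) = 40.22°; cos θ_c = 0.7636.
tᵢ = 2h cos θ_c/V₁ ⇒ h = tᵢ·V₁/(2 cos θ_c) = 0.0489·1846/(2·0.7636) = 59.11 m.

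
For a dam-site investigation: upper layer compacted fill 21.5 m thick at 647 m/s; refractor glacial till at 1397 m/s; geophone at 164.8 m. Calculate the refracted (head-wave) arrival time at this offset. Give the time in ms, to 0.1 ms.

176.9 ms

t = x/V₂ + 2h·√(V₂²−V₁²)/(V₁V₂).
√(V₂²−V₁²) = √(1397²−647²) = 1238.1 m/s; delay term = 2·21.5·1238.1/(647·1397) = 0.05890 s.
t = 164.8/1397 + 0.05890 = 0.17687 s.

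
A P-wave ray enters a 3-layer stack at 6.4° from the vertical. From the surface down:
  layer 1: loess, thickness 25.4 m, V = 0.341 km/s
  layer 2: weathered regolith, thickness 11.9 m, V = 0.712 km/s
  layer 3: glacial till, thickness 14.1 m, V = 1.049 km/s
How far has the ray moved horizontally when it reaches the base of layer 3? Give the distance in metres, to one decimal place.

Ray parameter p = sin 6.4° / 0.341 km/s = 3.2689e-01 s/km.
Layer 1: θ = 6.40°; offset = 25.4·tan 6.40° = 2.849 m.
Layer 2: sin θ = p·0.712 = 0.2327 → θ = 13.46°; offset = 11.9·tan 13.46° = 2.848 m.
Layer 3: sin θ = p·1.049 = 0.3429 → θ = 20.05°; offset = 14.1·tan 20.05° = 5.147 m.
Summing the layer offsets gives 10.844 m.

10.8 m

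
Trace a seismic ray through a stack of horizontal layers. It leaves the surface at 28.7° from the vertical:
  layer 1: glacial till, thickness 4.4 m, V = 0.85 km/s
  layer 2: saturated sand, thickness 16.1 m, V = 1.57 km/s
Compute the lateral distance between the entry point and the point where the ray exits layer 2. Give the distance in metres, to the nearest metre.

33 m

p = sin θ₁/V₁ = sin 28.7°/0.85 = 5.6497e-01 s/km is conserved through the stack.
Layer 1: θ = 28.70°; offset = 4.4·tan 28.70° = 2.409 m.
Layer 2: sin θ = p·1.57 = 0.8870 → θ = 62.50°; offset = 16.1·tan 62.50° = 30.926 m.
Summing the layer offsets gives 33.335 m.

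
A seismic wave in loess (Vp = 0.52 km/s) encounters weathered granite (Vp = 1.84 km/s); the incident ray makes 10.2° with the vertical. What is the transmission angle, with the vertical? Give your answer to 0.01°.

38.80°

Snell's law: sin θ₂ = (V₂/V₁)·sin θ₁ = (1.84/0.52)·sin 10.2° = 0.6266.
θ₂ = sin⁻¹(0.6266) = 38.80° (from vertical).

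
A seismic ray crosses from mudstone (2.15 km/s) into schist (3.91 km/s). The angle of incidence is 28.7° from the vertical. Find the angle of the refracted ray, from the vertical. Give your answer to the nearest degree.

sin θ₁/V₁ = sin θ₂/V₂ ⇒ sin θ₂ = 3.91·sin 28.7°/2.15 = 3.91·0.4802/2.15 = 0.8733.
θ₂ = sin⁻¹(0.8733) = 60.85° (from vertical).

61°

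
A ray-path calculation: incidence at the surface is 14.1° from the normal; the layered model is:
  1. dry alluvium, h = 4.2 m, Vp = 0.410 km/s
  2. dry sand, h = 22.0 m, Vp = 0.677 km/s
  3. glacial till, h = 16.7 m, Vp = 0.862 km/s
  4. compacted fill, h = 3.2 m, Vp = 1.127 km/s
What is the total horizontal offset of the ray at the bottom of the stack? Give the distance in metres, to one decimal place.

Ray parameter p = sin 14.1° / 0.410 km/s = 5.9418e-01 s/km.
Layer 1: θ = 14.10°; offset = 4.2·tan 14.10° = 1.055 m.
Layer 2: sin θ = p·0.677 = 0.4023 → θ = 23.72°; offset = 22.0·tan 23.72° = 9.666 m.
Layer 3: sin θ = p·0.862 = 0.5122 → θ = 30.81°; offset = 16.7·tan 30.81° = 9.959 m.
Layer 4: sin θ = p·1.127 = 0.6696 → θ = 42.04°; offset = 3.2·tan 42.04° = 2.885 m.
Total horizontal offset = 23.566 m.

23.6 m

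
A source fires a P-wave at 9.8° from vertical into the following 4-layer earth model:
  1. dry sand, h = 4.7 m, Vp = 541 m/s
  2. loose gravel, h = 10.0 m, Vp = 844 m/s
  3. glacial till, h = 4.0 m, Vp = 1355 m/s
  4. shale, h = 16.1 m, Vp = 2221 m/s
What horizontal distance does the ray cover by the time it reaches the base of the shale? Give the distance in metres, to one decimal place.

Apply Snell's law at each interface; in layer i the horizontal offset is hᵢ·tan θᵢ.
Layer 1: θ = 9.80°; offset = 4.7·tan 9.80° = 0.812 m.
Layer 2: sin θ = 844·sin 9.8°/541 = 0.2655, θ = 15.40°; offset = 10.0·tan 15.40° = 2.754 m.
Layer 3: sin θ = 1355·sin 9.8°/541 = 0.4263, θ = 25.23°; offset = 4.0·tan 25.23° = 1.885 m.
Layer 4: sin θ = 2221·sin 9.8°/541 = 0.6988, θ = 44.33°; offset = 16.1·tan 44.33° = 15.727 m.
Total horizontal offset = 21.178 m.

21.2 m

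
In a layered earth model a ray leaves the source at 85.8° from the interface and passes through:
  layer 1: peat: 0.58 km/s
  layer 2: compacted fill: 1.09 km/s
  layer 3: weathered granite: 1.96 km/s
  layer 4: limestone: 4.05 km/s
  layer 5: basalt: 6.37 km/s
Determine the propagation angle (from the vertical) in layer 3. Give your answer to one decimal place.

From the normal: θ₁ = 90° − 85.8° = 4.2°.
Ray parameter p = sin 4.2° / 0.58 = 1.2627e-01 s/km.
sin θ_3 = p·V_3 = 1.2627e-01 × 1.96 = 0.2475.
θ_3 = arcsin 0.2475 = 14.33°.

14.3°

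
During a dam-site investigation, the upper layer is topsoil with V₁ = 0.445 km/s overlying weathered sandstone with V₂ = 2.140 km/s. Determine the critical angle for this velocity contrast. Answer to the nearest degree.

12°

Critical incidence: sin θ_c = V₁/V₂ = 0.445/2.140 = 0.2079.
θ_c = arcsin 0.2079 = 12.00°.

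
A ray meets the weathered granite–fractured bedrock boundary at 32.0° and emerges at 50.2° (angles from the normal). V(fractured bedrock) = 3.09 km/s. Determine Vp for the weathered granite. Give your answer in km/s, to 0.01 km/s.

2.13 km/s

sin 32.0° = 0.5299; sin 50.2° = 0.7683.
V₁ = V₂·(sin θ₁/sin θ₂) = 3.09·(0.5299/0.7683) = 2.13 km/s.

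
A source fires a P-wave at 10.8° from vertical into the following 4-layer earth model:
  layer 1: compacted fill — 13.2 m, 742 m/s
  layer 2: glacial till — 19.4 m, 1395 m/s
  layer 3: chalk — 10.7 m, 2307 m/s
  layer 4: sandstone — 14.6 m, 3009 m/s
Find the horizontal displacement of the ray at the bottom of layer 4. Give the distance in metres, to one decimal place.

Ray parameter p = sin 10.8° / 742 m/s = 2.5254e-04 s/m.
Layer 1: θ = 10.80°; offset = 13.2·tan 10.80° = 2.518 m.
Layer 2: sin θ = p·1395 = 0.3523 → θ = 20.63°; offset = 19.4·tan 20.63° = 7.303 m.
Layer 3: sin θ = p·2307 = 0.5826 → θ = 35.63°; offset = 10.7·tan 35.63° = 7.670 m.
Layer 4: sin θ = p·3009 = 0.7599 → θ = 49.45°; offset = 14.6·tan 49.45° = 17.066 m.
Total horizontal offset = 34.557 m.

34.6 m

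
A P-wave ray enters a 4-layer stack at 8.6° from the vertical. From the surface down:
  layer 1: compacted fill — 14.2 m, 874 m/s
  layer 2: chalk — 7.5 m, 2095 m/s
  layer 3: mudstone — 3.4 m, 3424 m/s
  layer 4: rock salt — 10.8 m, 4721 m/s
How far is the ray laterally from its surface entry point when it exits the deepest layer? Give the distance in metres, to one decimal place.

Apply Snell's law at each interface; in layer i the horizontal offset is hᵢ·tan θᵢ.
Layer 1: θ = 8.60°; offset = 14.2·tan 8.60° = 2.148 m.
Layer 2: sin θ = 2095·sin 8.6°/874 = 0.3584, θ = 21.00°; offset = 7.5·tan 21.00° = 2.880 m.
Layer 3: sin θ = 3424·sin 8.6°/874 = 0.5858, θ = 35.86°; offset = 3.4·tan 35.86° = 2.458 m.
Layer 4: sin θ = 4721·sin 8.6°/874 = 0.8077, θ = 53.87°; offset = 10.8·tan 53.87° = 14.797 m.
Σ offsets = 22.282 m.

22.3 m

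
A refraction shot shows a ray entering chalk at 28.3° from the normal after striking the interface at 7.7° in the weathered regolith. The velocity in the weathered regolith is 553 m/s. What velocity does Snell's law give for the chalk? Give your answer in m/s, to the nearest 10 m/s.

1960 m/s

Snell's law: sin 7.7°/V₁ = sin 28.3°/V₂.
V₂ = V₁·sin 28.3°/sin 7.7° = 553 × 3.5383 = 1956.70 m/s.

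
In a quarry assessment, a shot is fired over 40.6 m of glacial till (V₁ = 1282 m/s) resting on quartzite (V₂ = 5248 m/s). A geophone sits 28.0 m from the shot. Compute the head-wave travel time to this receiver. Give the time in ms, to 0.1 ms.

θ_c = arcsin(V₁/V₂) = arcsin(1282/5248) = 14.14°, cos θ_c = 0.9697.
Intercept time tᵢ = 2h cos θ_c / V₁ = 2·40.6·0.9697/1282 = 0.06142 s.
t = x/V₂ + tᵢ = 28.0/5248 + 0.06142 = 0.06675 s.

66.8 ms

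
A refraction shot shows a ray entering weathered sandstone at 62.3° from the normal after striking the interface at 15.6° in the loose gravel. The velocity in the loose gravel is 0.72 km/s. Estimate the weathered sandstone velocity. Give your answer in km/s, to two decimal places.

sin 15.6° = 0.2689; sin 62.3° = 0.8854.
V₂ = V₁·(sin θ₂/sin θ₁) = 0.72·(0.8854/0.2689) = 2.37 km/s.

2.37 km/s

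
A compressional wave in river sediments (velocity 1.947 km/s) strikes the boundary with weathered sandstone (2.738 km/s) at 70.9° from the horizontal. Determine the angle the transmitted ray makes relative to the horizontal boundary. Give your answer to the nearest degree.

Angle from the normal: 90° − 70.9° = 19.1°.
sin θ₁/V₁ = sin θ₂/V₂ ⇒ sin θ₂ = 2.738·sin 19.1°/1.947 = 2.738·0.3272/1.947 = 0.4602.
θ₂ = sin⁻¹(0.4602) = 27.40° (from vertical).
From the interface: 90° − 27.40° = 62.60°.

63°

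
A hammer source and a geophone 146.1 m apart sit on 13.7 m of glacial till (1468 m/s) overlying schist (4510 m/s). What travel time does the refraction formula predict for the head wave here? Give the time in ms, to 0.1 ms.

θ_c = arcsin(V₁/V₂) = arcsin(1468/4510) = 19.00°, cos θ_c = 0.9455.
Intercept time tᵢ = 2h cos θ_c / V₁ = 2·13.7·0.9455/1468 = 0.01765 s.
t = x/V₂ + tᵢ = 146.1/4510 + 0.01765 = 0.05004 s.

50.0 ms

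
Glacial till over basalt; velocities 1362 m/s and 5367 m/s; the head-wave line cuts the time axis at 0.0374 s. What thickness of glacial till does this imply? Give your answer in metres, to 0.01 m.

θ_c = arcsin(1362/5367) = 14.70°; cos θ_c = 0.9673.
tᵢ = 2h cos θ_c/V₁ ⇒ h = tᵢ·V₁/(2 cos θ_c) = 0.0374·1362/(2·0.9673) = 26.33 m.

26.33 m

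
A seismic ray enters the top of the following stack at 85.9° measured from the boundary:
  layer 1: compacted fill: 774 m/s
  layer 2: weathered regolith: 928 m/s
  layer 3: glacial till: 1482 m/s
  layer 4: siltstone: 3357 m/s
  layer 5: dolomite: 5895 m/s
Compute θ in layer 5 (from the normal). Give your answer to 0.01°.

From the normal: θ₁ = 90° − 85.9° = 4.1°.
Ray parameter p = sin 4.1° / 774 = 9.2374e-05 s/m.
sin θ_5 = p·V_5 = 9.2374e-05 × 5895 = 0.5445.
θ_5 = arcsin 0.5445 = 32.99°.

32.99°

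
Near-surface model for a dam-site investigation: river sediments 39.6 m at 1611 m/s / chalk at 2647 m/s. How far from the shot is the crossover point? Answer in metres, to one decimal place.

x_cross = 2h·√((V₂+V₁)/(V₂−V₁)).
(V₂+V₁)/(V₂−V₁) = (2647+1611)/(2647−1611) = 4.1100; √ = 2.0273.
x_cross = 2·39.6·2.0273 = 160.56 m.

160.6 m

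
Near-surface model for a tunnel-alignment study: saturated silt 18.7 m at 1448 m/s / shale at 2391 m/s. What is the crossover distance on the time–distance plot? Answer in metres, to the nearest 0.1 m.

75.5 m

x_cross = 2h·√((V₂+V₁)/(V₂−V₁)).
(V₂+V₁)/(V₂−V₁) = (2391+1448)/(2391−1448) = 4.0710; √ = 2.0177.
x_cross = 2·18.7·2.0177 = 75.46 m.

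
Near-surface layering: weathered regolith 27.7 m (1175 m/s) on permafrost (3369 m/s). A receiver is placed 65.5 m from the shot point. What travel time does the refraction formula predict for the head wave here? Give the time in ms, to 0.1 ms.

t = x/V₂ + 2h·√(V₂²−V₁²)/(V₁V₂).
√(V₂²−V₁²) = √(3369²−1175²) = 3157.5 m/s; delay term = 2·27.7·3157.5/(1175·3369) = 0.04419 s.
t = 65.5/3369 + 0.04419 = 0.06363 s.

63.6 ms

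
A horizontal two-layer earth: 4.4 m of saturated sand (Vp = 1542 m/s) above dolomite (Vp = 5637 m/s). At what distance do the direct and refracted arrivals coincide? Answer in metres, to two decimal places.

θ_c = arcsin(1542/5637) = 15.88°, so cos θ_c = 0.9619 and tᵢ = 2h cos θ_c/V₁ = 0.0055 s.
At crossover x/V₁ = x/V₂ + tᵢ ⇒ x = tᵢ/(1/V₁ − 1/V₂) = 0.00549/(6.4851e-04 − 1.7740e-04) = 11.65 m.

11.65 m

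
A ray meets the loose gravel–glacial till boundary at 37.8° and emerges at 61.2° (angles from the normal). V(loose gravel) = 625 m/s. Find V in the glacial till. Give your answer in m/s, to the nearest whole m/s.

Snell's law: sin 37.8°/V₁ = sin 61.2°/V₂.
V₂ = V₁·sin 61.2°/sin 37.8° = 625 × 1.4298 = 893.60 m/s.

894 m/s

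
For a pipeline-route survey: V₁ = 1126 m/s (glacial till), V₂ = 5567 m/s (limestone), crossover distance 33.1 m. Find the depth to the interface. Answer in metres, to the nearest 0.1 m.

13.5 m

h = (x_cross/2)·√((V₂−V₁)/(V₂+V₁)).
(V₂−V₁)/(V₂+V₁) = (5567−1126)/(5567+1126) = 0.6635; √ = 0.8146.
h = (33.1/2)·0.8146 = 13.48 m.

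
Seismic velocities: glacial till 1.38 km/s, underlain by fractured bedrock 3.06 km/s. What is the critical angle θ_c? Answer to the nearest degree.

Critical incidence: sin θ_c = V₁/V₂ = 1.38/3.06 = 0.4510.
θ_c = arcsin 0.4510 = 26.81°.

27°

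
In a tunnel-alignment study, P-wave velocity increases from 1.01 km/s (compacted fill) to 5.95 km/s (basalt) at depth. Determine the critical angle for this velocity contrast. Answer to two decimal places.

At critical incidence the refracted ray runs along the interface (θ₂ = 90°), so sin θ_c = V₁/V₂.
θ_c = arcsin(1.01/5.95) = arcsin 0.1697 = 9.77°.

9.77°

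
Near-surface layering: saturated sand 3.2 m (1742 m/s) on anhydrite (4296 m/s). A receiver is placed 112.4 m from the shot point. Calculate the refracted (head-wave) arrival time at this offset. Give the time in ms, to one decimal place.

29.5 ms

θ_c = arcsin(V₁/V₂) = arcsin(1742/4296) = 23.92°, cos θ_c = 0.9141.
Intercept time tᵢ = 2h cos θ_c / V₁ = 2·3.2·0.9141/1742 = 0.00336 s.
t = x/V₂ + tᵢ = 112.4/4296 + 0.00336 = 0.02952 s.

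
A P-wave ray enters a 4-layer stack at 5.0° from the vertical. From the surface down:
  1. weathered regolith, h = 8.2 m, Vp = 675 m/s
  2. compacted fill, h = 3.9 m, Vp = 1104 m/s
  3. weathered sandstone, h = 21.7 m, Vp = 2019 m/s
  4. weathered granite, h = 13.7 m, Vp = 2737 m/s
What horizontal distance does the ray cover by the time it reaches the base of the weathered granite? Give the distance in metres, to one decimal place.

12.3 m

Ray parameter p = sin 5.0° / 675 m/s = 1.2912e-04 s/m.
Layer 1: θ = 5.00°; offset = 8.2·tan 5.00° = 0.717 m.
Layer 2: sin θ = p·1104 = 0.1425 → θ = 8.20°; offset = 3.9·tan 8.20° = 0.562 m.
Layer 3: sin θ = p·2019 = 0.2607 → θ = 15.11°; offset = 21.7·tan 15.11° = 5.860 m.
Layer 4: sin θ = p·2737 = 0.3534 → θ = 20.70°; offset = 13.7·tan 20.70° = 5.176 m.
Σ offsets = 12.314 m.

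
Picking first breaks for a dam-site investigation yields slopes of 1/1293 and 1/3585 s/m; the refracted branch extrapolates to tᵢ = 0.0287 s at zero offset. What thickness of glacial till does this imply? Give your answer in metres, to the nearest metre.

20 m

h = tᵢ·V₁·V₂ / (2·√(V₂²−V₁²)).
√(V₂²−V₁²) = √(3585² − 1293²) = 3343.7 m/s.
h = 0.0287 s × 1293 × 3585 / (2 × 3343.7) = 19.89 m.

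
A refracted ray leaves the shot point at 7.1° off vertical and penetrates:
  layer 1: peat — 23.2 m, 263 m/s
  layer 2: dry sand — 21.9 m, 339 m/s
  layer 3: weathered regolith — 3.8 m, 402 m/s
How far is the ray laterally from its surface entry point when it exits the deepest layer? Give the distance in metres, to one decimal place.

Apply Snell's law at each interface; in layer i the horizontal offset is hᵢ·tan θᵢ.
Layer 1: θ = 7.10°; offset = 23.2·tan 7.10° = 2.890 m.
Layer 2: sin θ = 339·sin 7.1°/263 = 0.1593, θ = 9.17°; offset = 21.9·tan 9.17° = 3.534 m.
Layer 3: sin θ = 402·sin 7.1°/263 = 0.1889, θ = 10.89°; offset = 3.8·tan 10.89° = 0.731 m.
Σ offsets = 7.155 m.

7.2 m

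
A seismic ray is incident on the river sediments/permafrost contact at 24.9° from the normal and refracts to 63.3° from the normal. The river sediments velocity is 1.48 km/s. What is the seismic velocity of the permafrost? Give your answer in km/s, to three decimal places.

3.140 km/s

sin 24.9° = 0.4210; sin 63.3° = 0.8934.
V₂ = V₁·(sin θ₂/sin θ₁) = 1.48·(0.8934/0.4210) = 3.140 km/s.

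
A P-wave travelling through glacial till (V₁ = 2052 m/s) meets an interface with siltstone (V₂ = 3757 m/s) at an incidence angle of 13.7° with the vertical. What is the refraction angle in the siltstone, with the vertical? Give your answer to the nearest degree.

Snell's law: sin θ₂ = (V₂/V₁)·sin θ₁ = (3757/2052)·sin 13.7° = 0.4336.
θ₂ = arcsin 0.4336 = 25.70° from the normal.

26°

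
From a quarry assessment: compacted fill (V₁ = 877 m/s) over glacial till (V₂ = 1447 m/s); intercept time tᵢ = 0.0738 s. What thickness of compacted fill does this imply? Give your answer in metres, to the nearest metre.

θ_c = arcsin(877/1447) = 37.31°; cos θ_c = 0.7954.
tᵢ = 2h cos θ_c/V₁ ⇒ h = tᵢ·V₁/(2 cos θ_c) = 0.0738·877/(2·0.7954) = 40.69 m.

41 m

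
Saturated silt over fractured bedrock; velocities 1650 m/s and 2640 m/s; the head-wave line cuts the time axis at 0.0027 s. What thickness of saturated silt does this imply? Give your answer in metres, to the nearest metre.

3 m

θ_c = arcsin(1650/2640) = 38.68°; cos θ_c = 0.7806.
tᵢ = 2h cos θ_c/V₁ ⇒ h = tᵢ·V₁/(2 cos θ_c) = 0.0027·1650/(2·0.7806) = 2.85 m.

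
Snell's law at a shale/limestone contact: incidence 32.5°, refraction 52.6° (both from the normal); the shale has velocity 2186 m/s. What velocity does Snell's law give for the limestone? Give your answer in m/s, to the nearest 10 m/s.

sin 32.5° = 0.5373; sin 52.6° = 0.7944.
V₂ = V₁·(sin θ₂/sin θ₁) = 2186·(0.7944/0.5373) = 3232.07 m/s.

3230 m/s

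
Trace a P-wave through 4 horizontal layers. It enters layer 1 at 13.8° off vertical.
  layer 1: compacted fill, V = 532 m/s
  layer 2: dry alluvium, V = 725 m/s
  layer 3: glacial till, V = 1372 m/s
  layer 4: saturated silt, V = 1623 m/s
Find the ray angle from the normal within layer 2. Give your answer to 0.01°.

Ray parameter p = sin 13.8° / 532 = 4.4837e-04 s/m.
sin θ_2 = p·V_2 = 4.4837e-04 × 725 = 0.3251.
θ_2 = arcsin 0.3251 = 18.97°.

18.97°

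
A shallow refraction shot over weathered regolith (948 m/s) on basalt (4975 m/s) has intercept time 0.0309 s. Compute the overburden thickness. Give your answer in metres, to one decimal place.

14.9 m

h = tᵢ·V₁·V₂ / (2·√(V₂²−V₁²)).
√(V₂²−V₁²) = √(4975² − 948²) = 4883.8 m/s.
h = 0.0309 s × 948 × 4975 / (2 × 4883.8) = 14.92 m.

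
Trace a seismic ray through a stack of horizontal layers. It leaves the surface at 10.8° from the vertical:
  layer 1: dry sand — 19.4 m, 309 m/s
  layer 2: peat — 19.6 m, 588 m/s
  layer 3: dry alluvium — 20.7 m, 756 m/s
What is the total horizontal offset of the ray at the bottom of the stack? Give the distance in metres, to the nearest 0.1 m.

Apply Snell's law at each interface; in layer i the horizontal offset is hᵢ·tan θᵢ.
Layer 1: θ = 10.80°; offset = 19.4·tan 10.80° = 3.701 m.
Layer 2: sin θ = 588·sin 10.8°/309 = 0.3566, θ = 20.89°; offset = 19.6·tan 20.89° = 7.480 m.
Layer 3: sin θ = 756·sin 10.8°/309 = 0.4584, θ = 27.29°; offset = 20.7·tan 27.29° = 10.678 m.
Summing the layer offsets gives 21.859 m.

21.9 m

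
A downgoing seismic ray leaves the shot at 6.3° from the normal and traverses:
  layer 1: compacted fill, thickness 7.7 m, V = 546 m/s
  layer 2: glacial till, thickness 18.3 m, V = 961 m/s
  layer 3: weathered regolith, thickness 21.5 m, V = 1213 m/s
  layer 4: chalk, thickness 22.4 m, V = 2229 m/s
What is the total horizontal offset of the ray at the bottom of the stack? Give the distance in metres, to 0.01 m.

21.08 m

Ray parameter p = sin 6.3° / 546 m/s = 2.0098e-04 s/m.
Layer 1: θ = 6.30°; offset = 7.7·tan 6.30° = 0.8501 m.
Layer 2: sin θ = p·961 = 0.1931 → θ = 11.14°; offset = 18.3·tan 11.14° = 3.6023 m.
Layer 3: sin θ = p·1213 = 0.2438 → θ = 14.11°; offset = 21.5·tan 14.11° = 5.4045 m.
Layer 4: sin θ = p·2229 = 0.4480 → θ = 26.61°; offset = 22.4·tan 26.61° = 11.2240 m.
Total horizontal offset = 21.0809 m.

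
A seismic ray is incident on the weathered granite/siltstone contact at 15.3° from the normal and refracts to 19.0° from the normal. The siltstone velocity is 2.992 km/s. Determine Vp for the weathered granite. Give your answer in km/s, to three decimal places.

2.425 km/s

Snell's law: sin 15.3°/V₁ = sin 19.0°/V₂.
V₁ = V₂·sin 15.3°/sin 19.0° = 2.992 × 0.8105 = 2.425 km/s.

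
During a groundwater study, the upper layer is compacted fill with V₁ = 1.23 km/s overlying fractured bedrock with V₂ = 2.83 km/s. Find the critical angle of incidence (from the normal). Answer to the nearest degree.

26°

At critical incidence the refracted ray runs along the interface (θ₂ = 90°), so sin θ_c = V₁/V₂.
θ_c = arcsin(1.23/2.83) = arcsin 0.4346 = 25.76°.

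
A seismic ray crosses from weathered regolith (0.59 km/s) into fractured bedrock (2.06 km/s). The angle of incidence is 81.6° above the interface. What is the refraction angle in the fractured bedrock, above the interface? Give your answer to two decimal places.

Convert to the normal: θ₁ = 90° − 81.6° = 8.4°.
sin θ₁/V₁ = sin θ₂/V₂ ⇒ sin θ₂ = 2.06·sin 8.4°/0.59 = 2.06·0.1461/0.59 = 0.5101.
θ₂ = sin⁻¹(0.5101) = 30.67° (from vertical).
From the interface: 90° − 30.67° = 59.33°.

59.33°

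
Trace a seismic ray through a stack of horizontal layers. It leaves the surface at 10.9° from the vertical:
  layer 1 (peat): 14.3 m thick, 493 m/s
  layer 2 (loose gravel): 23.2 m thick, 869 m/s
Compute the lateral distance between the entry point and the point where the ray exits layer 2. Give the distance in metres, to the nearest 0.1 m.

Ray parameter p = sin 10.9° / 493 m/s = 3.8356e-04 s/m.
Layer 1: θ = 10.90°; offset = 14.3·tan 10.90° = 2.754 m.
Layer 2: sin θ = p·869 = 0.3333 → θ = 19.47°; offset = 23.2·tan 19.47° = 8.202 m.
Σ offsets = 10.956 m.

11.0 m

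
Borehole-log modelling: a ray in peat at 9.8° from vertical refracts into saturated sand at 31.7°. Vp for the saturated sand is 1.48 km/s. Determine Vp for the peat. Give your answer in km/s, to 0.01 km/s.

Snell's law: sin 9.8°/V₁ = sin 31.7°/V₂.
V₁ = V₂·sin 9.8°/sin 31.7° = 1.48 × 0.3239 = 0.48 km/s.

0.48 km/s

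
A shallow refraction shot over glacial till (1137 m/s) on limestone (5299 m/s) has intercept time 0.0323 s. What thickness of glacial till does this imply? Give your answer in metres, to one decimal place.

h = tᵢ·V₁·V₂ / (2·√(V₂²−V₁²)).
√(V₂²−V₁²) = √(5299² − 1137²) = 5175.6 m/s.
h = 0.0323 s × 1137 × 5299 / (2 × 5175.6) = 18.80 m.

18.8 m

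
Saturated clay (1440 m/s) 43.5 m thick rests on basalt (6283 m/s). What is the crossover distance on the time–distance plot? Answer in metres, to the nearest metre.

110 m

x_cross = 2h·√((V₂+V₁)/(V₂−V₁)).
(V₂+V₁)/(V₂−V₁) = (6283+1440)/(6283−1440) = 1.5947; √ = 1.2628.
x_cross = 2·43.5·1.2628 = 109.86 m.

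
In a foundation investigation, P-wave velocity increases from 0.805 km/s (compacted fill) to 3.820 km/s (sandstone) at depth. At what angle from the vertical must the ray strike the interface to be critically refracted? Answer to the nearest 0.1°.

12.2°

At critical incidence the refracted ray runs along the interface (θ₂ = 90°), so sin θ_c = V₁/V₂.
θ_c = arcsin(0.805/3.820) = arcsin 0.2107 = 12.17°.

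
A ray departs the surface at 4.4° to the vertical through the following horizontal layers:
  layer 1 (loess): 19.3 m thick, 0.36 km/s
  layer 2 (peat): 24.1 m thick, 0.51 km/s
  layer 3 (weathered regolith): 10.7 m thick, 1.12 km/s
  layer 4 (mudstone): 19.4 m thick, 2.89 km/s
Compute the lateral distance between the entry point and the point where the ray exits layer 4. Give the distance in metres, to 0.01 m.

Apply Snell's law at each interface; in layer i the horizontal offset is hᵢ·tan θᵢ.
Layer 1: θ = 4.40°; offset = 19.3·tan 4.40° = 1.4851 m.
Layer 2: sin θ = 0.51·sin 4.4°/0.36 = 0.1087, θ = 6.24°; offset = 24.1·tan 6.24° = 2.6349 m.
Layer 3: sin θ = 1.12·sin 4.4°/0.36 = 0.2387, θ = 13.81°; offset = 10.7·tan 13.81° = 2.6299 m.
Layer 4: sin θ = 2.89·sin 4.4°/0.36 = 0.6159, θ = 38.02°; offset = 19.4·tan 38.02° = 15.1657 m.
Summing the layer offsets gives 21.9156 m.

21.92 m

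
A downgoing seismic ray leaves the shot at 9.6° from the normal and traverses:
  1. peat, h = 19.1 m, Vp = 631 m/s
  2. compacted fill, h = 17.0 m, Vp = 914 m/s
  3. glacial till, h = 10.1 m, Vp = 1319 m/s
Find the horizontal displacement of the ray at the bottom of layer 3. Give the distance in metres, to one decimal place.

11.2 m

Apply Snell's law at each interface; in layer i the horizontal offset is hᵢ·tan θᵢ.
Layer 1: θ = 9.60°; offset = 19.1·tan 9.60° = 3.231 m.
Layer 2: sin θ = 914·sin 9.6°/631 = 0.2416, θ = 13.98°; offset = 17.0·tan 13.98° = 4.232 m.
Layer 3: sin θ = 1319·sin 9.6°/631 = 0.3486, θ = 20.40°; offset = 10.1·tan 20.40° = 3.757 m.
Σ offsets = 11.219 m.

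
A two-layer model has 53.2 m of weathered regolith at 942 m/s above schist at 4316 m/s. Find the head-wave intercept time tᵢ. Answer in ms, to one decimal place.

θ_c = arcsin(V₁/V₂) = arcsin(942/4316) = 12.61°; cos θ_c = 0.9759.
tᵢ = 2h·cos θ_c / V₁ = 2·53.2·0.9759 / 942 = 0.11023 s.

110.2 ms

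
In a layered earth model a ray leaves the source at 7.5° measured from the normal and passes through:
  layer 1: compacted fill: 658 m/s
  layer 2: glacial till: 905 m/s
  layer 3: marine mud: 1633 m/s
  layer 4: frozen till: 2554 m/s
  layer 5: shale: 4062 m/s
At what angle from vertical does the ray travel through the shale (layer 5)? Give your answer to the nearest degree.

54°

Ray parameter p = sin 7.5° / 658 = 1.9837e-04 s/m.
sin θ_5 = p·V_5 = 1.9837e-04 × 4062 = 0.8058.
θ_5 = arcsin 0.8058 = 53.68°.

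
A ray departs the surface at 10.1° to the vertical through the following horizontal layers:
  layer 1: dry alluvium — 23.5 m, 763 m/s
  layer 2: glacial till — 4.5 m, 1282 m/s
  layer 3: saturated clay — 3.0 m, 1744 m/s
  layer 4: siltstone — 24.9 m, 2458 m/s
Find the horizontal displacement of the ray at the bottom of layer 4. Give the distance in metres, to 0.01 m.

23.93 m

Apply Snell's law at each interface; in layer i the horizontal offset is hᵢ·tan θᵢ.
Layer 1: θ = 10.10°; offset = 23.5·tan 10.10° = 4.1860 m.
Layer 2: sin θ = 1282·sin 10.1°/763 = 0.2947, θ = 17.14°; offset = 4.5·tan 17.14° = 1.3875 m.
Layer 3: sin θ = 1744·sin 10.1°/763 = 0.4008, θ = 23.63°; offset = 3.0·tan 23.63° = 1.3126 m.
Layer 4: sin θ = 2458·sin 10.1°/763 = 0.5649, θ = 34.40°; offset = 24.9·tan 34.40° = 17.0483 m.
Total horizontal offset = 23.9344 m.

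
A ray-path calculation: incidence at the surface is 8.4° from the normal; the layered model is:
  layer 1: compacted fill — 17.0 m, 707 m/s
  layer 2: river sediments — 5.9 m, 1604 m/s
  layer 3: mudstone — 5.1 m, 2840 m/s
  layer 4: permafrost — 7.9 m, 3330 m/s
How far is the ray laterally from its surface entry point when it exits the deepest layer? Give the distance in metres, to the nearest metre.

Apply Snell's law at each interface; in layer i the horizontal offset is hᵢ·tan θᵢ.
Layer 1: θ = 8.40°; offset = 17.0·tan 8.40° = 2.510 m.
Layer 2: sin θ = 1604·sin 8.4°/707 = 0.3314, θ = 19.36°; offset = 5.9·tan 19.36° = 2.073 m.
Layer 3: sin θ = 2840·sin 8.4°/707 = 0.5868, θ = 35.93°; offset = 5.1·tan 35.93° = 3.696 m.
Layer 4: sin θ = 3330·sin 8.4°/707 = 0.6881, θ = 43.48°; offset = 7.9·tan 43.48° = 7.491 m.
Total horizontal offset = 15.770 m.

16 m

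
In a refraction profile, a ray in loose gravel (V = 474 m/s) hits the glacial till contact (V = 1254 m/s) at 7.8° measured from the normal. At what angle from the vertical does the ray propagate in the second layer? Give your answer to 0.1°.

21.0°

Snell's law: sin θ₂ = (V₂/V₁)·sin θ₁ = (1254/474)·sin 7.8° = 0.3590.
θ₂ = sin⁻¹(0.3590) = 21.04° (from vertical).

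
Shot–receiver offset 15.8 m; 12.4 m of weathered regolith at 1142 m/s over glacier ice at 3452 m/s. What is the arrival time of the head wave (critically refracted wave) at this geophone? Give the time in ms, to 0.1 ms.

θ_c = arcsin(V₁/V₂) = arcsin(1142/3452) = 19.32°, cos θ_c = 0.9437.
Intercept time tᵢ = 2h cos θ_c / V₁ = 2·12.4·0.9437/1142 = 0.02049 s.
t = x/V₂ + tᵢ = 15.8/3452 + 0.02049 = 0.02507 s.

25.1 ms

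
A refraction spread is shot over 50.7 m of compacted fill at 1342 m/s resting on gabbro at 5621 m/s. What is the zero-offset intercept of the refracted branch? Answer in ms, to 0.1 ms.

tᵢ = 2h·√(V₂²−V₁²)/(V₁V₂).
√(V₂²−V₁²) = √(5621²−1342²) = 5458.5 m/s.
tᵢ = 2·50.7·5458.5/(1342·5621) = 0.07337 s.

73.4 ms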